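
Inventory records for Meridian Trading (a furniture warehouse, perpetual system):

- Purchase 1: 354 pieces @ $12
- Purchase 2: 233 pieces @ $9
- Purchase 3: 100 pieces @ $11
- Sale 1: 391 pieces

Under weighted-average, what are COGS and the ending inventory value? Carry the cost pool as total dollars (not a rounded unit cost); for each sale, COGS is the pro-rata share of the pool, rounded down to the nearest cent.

After Purchase 1: 354 on hand, pool $4,248.00 (≈ $12.0000 each)
After Purchase 2: 587 on hand, pool $6,345.00 (≈ $10.8092 each)
After Purchase 3: 687 on hand, pool $7,445.00 (≈ $10.8370 each)
Sale 1, sell 391: 391/687 × $7,445.00 → $4,237.25
Ending inventory (cost pool remaining) = $3,207.75

COGS = $4,237.25; ending inventory = $3,207.75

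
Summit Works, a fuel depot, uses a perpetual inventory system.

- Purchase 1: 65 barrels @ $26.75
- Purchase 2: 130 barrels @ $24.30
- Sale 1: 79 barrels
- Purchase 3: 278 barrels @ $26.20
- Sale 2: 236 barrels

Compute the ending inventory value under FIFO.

Ending inventory = $4,139.60

Sale 1 (79) [FIFO — oldest first]: 65 @ $26.75 + 14 @ $24.30 = $2,078.95
Sale 2 (236) [FIFO — oldest first]: 116 @ $24.30 + 120 @ $26.20 = $5,962.80
Total COGS = $2,078.95 + $5,962.80 = $8,041.75
Ending inventory: 158 @ $26.20 = $4,139.60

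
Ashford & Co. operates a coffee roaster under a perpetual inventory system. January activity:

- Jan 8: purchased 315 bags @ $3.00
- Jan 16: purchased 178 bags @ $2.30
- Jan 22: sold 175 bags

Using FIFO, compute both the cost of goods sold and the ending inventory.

COGS = $525.00; ending inventory = $829.40

Jan 22, 175 sold [FIFO — oldest first]: 175 @ $3.00 = $525.00
Ending inventory: 140 @ $3.00 + 178 @ $2.30 = $829.40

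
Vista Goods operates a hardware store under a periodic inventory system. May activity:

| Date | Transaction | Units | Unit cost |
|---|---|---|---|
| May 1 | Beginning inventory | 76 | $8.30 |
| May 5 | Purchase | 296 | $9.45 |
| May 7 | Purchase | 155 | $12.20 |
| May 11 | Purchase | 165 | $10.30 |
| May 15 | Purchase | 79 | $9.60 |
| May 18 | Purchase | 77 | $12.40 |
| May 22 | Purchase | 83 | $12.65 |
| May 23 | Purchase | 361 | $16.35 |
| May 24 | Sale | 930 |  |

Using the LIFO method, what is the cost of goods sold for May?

COGS = $12,350.50

May 24, 930 sold [LIFO — newest first]: 361 @ $16.35 + 83 @ $12.65 + 77 @ $12.40 + 79 @ $9.60 + 165 @ $10.30 + 155 @ $12.20 + 10 @ $9.45 = $12,350.50
Ending inventory: 76 @ $8.30 + 286 @ $9.45 = $3,333.50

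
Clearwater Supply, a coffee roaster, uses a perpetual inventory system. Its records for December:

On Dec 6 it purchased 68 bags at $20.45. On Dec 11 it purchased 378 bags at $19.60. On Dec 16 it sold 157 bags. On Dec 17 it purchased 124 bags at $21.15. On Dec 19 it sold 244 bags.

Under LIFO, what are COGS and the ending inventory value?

Dec 16, 157 sold [LIFO — newest first]: 157 @ $19.60 = $3,077.20
Dec 19, 244 sold [LIFO — newest first]: 124 @ $21.15 + 120 @ $19.60 = $4,974.60
Total COGS = $3,077.20 + $4,974.60 = $8,051.80
Ending inventory: 68 @ $20.45 + 101 @ $19.60 = $3,370.20
Check: goods available $11,422.00 = COGS $8,051.80 + ending $3,370.20

COGS = $8,051.80; ending inventory = $3,370.20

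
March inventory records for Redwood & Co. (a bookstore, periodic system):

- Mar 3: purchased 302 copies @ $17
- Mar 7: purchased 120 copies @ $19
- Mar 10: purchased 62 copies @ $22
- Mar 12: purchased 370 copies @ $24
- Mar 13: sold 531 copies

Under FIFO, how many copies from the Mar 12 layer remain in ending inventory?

Mar 13, 531 sold [FIFO — oldest first]: 302 @ $17 + 120 @ $19 + 62 @ $22 + 47 @ $24 = $9,906
Ending inventory: 323 @ $24 = $7,752

323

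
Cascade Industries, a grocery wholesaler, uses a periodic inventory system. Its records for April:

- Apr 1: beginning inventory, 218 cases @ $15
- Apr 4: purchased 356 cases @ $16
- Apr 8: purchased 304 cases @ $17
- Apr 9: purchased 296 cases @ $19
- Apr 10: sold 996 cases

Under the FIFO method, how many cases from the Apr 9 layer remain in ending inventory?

178

Apr 10, 996 sold [FIFO — oldest first]: 218 @ $15 + 356 @ $16 + 304 @ $17 + 118 @ $19 = $16,376
Ending inventory: 178 @ $19 = $3,382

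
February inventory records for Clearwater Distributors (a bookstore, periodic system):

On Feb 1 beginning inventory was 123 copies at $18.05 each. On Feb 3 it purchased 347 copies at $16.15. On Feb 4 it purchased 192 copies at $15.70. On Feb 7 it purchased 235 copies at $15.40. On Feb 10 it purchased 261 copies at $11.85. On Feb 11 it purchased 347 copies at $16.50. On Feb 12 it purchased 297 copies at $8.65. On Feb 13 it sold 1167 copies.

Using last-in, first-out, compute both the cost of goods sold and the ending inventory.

Feb 13, 1167 sold [LIFO — newest first]: 297 @ $8.65 + 347 @ $16.50 + 261 @ $11.85 + 235 @ $15.40 + 27 @ $15.70 = $15,430.30
Ending inventory: 123 @ $18.05 + 347 @ $16.15 + 165 @ $15.70 = $10,414.70
Check: goods available $25,845.00 = COGS $15,430.30 + ending $10,414.70

COGS = $15,430.30; ending inventory = $10,414.70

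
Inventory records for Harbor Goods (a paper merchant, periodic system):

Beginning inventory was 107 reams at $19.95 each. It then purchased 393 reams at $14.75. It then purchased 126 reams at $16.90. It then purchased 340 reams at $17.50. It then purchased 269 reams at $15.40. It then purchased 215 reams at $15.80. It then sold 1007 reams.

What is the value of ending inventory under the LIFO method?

Sale 1 (1007) [LIFO — newest first]: 215 @ $15.80 + 269 @ $15.40 + 340 @ $17.50 + 126 @ $16.90 + 57 @ $14.75 = $16,459.75
Ending inventory: 107 @ $19.95 + 336 @ $14.75 = $7,090.65

Ending inventory = $7,090.65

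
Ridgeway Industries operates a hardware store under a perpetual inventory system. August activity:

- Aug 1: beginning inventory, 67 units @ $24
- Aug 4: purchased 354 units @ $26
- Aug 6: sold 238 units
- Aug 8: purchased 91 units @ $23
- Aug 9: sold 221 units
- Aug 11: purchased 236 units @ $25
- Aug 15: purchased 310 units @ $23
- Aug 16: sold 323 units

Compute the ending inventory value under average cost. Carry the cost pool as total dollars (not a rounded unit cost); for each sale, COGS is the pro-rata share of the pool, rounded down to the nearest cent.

Ending inventory = $6,609.23

After Aug 1: 67 on hand, pool $1,608.00 (≈ $24.0000 each)
After Aug 4: 421 on hand, pool $10,812.00 (≈ $25.6817 each)
Aug 6, sell 238: 238/421 × $10,812.00 → $6,112.24
After Aug 8: 274 on hand, pool $6,792.76 (≈ $24.7911 each)
Aug 9, sell 221: 221/274 × $6,792.76 → $5,478.83
After Aug 11: 289 on hand, pool $7,213.93 (≈ $24.9617 each)
After Aug 15: 599 on hand, pool $14,343.93 (≈ $23.9465 each)
Aug 16, sell 323: 323/599 × $14,343.93 → $7,734.70
Total COGS = $6,112.24 + $5,478.83 + $7,734.70 = $19,325.77
Ending inventory (cost pool remaining) = $6,609.23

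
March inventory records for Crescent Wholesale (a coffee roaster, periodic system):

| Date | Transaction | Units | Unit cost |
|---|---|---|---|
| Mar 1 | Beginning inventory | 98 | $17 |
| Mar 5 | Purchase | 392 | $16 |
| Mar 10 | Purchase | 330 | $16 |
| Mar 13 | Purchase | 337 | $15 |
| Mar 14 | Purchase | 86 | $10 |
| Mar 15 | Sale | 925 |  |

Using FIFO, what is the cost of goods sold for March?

COGS = $14,793

Mar 15, 925 sold [FIFO — oldest first]: 98 @ $17 + 392 @ $16 + 330 @ $16 + 105 @ $15 = $14,793
Ending inventory: 232 @ $15 + 86 @ $10 = $4,340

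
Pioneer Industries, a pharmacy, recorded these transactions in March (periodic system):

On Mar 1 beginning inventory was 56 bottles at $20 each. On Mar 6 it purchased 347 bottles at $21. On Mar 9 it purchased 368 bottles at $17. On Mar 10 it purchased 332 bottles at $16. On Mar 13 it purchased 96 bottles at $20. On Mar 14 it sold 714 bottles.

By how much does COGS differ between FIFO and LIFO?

FIFO COGS: 56 @ $20 + 347 @ $21 + 311 @ $17 = $13,694
LIFO COGS: 96 @ $20 + 332 @ $16 + 286 @ $17 = $12,094
Difference = |$13,694 − $12,094| = $1,600

$1,600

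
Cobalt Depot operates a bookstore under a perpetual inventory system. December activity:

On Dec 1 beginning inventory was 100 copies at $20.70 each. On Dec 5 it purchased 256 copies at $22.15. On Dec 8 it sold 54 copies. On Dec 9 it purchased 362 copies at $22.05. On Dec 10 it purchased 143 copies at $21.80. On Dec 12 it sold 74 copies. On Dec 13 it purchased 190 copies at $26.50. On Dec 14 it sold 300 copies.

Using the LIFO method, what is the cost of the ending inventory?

Ending inventory = $13,622.35

Dec 8, 54 sold [LIFO — newest first]: 54 @ $22.15 = $1,196.10
Dec 12, 74 sold [LIFO — newest first]: 74 @ $21.80 = $1,613.20
Dec 14, 300 sold [LIFO — newest first]: 190 @ $26.50 + 69 @ $21.80 + 41 @ $22.05 = $7,443.25
Total COGS = $1,196.10 + $1,613.20 + $7,443.25 = $10,252.55
Ending inventory: 100 @ $20.70 + 202 @ $22.15 + 321 @ $22.05 = $13,622.35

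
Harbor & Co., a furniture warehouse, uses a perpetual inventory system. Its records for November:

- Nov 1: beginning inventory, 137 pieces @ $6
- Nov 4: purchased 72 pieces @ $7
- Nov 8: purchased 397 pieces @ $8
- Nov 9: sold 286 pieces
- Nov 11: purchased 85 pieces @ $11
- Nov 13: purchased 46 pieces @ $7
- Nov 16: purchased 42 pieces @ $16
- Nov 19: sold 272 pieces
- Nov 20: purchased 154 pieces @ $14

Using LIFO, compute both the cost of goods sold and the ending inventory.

Nov 9, 286 sold [LIFO — newest first]: 286 @ $8 = $2,288
Nov 19, 272 sold [LIFO — newest first]: 42 @ $16 + 46 @ $7 + 85 @ $11 + 99 @ $8 = $2,721
Total COGS = $2,288 + $2,721 = $5,009
Ending inventory: 137 @ $6 + 72 @ $7 + 12 @ $8 + 154 @ $14 = $3,578

COGS = $5,009; ending inventory = $3,578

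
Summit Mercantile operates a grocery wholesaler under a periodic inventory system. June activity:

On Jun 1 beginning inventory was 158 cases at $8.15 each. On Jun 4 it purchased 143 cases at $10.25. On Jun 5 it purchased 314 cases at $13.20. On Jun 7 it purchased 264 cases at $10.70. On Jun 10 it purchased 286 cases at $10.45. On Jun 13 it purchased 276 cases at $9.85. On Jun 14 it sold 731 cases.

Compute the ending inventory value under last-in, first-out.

Ending inventory = $7,914.75

Jun 14, 731 sold [LIFO — newest first]: 276 @ $9.85 + 286 @ $10.45 + 169 @ $10.70 = $7,515.60
Ending inventory: 158 @ $8.15 + 143 @ $10.25 + 314 @ $13.20 + 95 @ $10.70 = $7,914.75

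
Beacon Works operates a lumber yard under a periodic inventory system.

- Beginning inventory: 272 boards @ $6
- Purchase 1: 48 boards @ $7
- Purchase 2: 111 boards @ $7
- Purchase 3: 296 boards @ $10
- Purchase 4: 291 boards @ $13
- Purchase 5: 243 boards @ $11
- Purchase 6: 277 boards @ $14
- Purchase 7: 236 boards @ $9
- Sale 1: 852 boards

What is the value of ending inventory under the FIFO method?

Sale 1 (852) [FIFO — oldest first]: 272 @ $6 + 48 @ $7 + 111 @ $7 + 296 @ $10 + 125 @ $13 = $7,330
Ending inventory: 166 @ $13 + 243 @ $11 + 277 @ $14 + 236 @ $9 = $10,833

Ending inventory = $10,833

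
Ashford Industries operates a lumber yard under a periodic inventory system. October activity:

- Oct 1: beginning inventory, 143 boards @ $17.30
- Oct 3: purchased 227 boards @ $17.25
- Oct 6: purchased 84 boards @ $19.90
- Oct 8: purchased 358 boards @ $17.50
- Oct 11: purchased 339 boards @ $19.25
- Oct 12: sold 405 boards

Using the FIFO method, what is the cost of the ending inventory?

Oct 12, 405 sold [FIFO — oldest first]: 143 @ $17.30 + 227 @ $17.25 + 35 @ $19.90 = $7,086.15
Ending inventory: 49 @ $19.90 + 358 @ $17.50 + 339 @ $19.25 = $13,765.85
Check: goods available $20,852.00 = COGS $7,086.15 + ending $13,765.85

Ending inventory = $13,765.85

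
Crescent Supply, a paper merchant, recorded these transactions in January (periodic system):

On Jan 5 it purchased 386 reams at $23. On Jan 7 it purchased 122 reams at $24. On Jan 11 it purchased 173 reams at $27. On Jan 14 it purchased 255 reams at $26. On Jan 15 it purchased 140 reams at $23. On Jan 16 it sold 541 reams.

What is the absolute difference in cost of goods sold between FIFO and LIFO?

$1,095

FIFO COGS: 386 @ $23 + 122 @ $24 + 33 @ $27 = $12,697
LIFO COGS: 140 @ $23 + 255 @ $26 + 146 @ $27 = $13,792
Difference = |$12,697 − $13,792| = $1,095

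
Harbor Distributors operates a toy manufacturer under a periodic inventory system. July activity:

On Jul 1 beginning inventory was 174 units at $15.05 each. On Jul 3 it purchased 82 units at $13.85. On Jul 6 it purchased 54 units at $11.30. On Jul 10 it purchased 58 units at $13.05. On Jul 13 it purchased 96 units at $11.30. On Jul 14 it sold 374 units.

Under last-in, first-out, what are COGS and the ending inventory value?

Jul 14, 374 sold [LIFO — newest first]: 96 @ $11.30 + 58 @ $13.05 + 54 @ $11.30 + 82 @ $13.85 + 84 @ $15.05 = $4,851.80
Ending inventory: 90 @ $15.05 = $1,354.50

COGS = $4,851.80; ending inventory = $1,354.50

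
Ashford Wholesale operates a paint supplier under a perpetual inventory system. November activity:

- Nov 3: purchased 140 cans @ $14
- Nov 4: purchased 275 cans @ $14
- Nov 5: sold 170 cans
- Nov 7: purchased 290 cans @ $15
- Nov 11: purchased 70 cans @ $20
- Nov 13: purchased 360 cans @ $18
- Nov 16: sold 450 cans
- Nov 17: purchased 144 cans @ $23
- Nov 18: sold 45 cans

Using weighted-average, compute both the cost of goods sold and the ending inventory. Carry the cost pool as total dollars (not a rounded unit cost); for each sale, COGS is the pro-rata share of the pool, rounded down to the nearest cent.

After Nov 3: 140 on hand, pool $1,960.00 (≈ $14.0000 each)
After Nov 4: 415 on hand, pool $5,810.00 (≈ $14.0000 each)
Nov 5, sell 170: 170/415 × $5,810.00 → $2,380.00
After Nov 7: 535 on hand, pool $7,780.00 (≈ $14.5421 each)
After Nov 11: 605 on hand, pool $9,180.00 (≈ $15.1736 each)
After Nov 13: 965 on hand, pool $15,660.00 (≈ $16.2280 each)
Nov 16, sell 450: 450/965 × $15,660.00 → $7,302.59
After Nov 17: 659 on hand, pool $11,669.41 (≈ $17.7078 each)
Nov 18, sell 45: 45/659 × $11,669.41 → $796.84
Total COGS = $2,380.00 + $7,302.59 + $796.84 = $10,479.43
Ending inventory (cost pool remaining) = $10,872.57

COGS = $10,479.43; ending inventory = $10,872.57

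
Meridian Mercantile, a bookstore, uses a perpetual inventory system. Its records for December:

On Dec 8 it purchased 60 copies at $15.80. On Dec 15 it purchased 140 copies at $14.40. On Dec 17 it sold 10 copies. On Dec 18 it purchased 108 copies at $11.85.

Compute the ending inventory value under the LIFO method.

Dec 17, 10 sold [LIFO — newest first]: 10 @ $14.40 = $144.00
Ending inventory: 60 @ $15.80 + 130 @ $14.40 + 108 @ $11.85 = $4,099.80
Check: goods available $4,243.80 = COGS $144.00 + ending $4,099.80

Ending inventory = $4,099.80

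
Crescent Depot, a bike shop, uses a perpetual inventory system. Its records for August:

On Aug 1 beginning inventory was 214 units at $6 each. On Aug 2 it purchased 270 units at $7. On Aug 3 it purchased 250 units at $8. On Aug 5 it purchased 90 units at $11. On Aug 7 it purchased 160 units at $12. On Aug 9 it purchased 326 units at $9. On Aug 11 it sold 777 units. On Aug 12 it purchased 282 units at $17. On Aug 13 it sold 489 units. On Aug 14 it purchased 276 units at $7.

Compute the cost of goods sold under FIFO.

Aug 11, 777 sold [FIFO — oldest first]: 214 @ $6 + 270 @ $7 + 250 @ $8 + 43 @ $11 = $5,647
Aug 13, 489 sold [FIFO — oldest first]: 47 @ $11 + 160 @ $12 + 282 @ $9 = $4,975
Total COGS = $5,647 + $4,975 = $10,622
Ending inventory: 44 @ $9 + 282 @ $17 + 276 @ $7 = $7,122

COGS = $10,622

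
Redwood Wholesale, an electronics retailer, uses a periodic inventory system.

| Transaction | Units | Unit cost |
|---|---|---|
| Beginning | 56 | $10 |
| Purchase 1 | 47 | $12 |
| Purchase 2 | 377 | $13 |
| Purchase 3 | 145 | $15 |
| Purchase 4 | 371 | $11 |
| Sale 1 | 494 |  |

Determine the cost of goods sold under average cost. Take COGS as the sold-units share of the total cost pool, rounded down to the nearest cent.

Sale 1, sell 494: 494/996 × $12,281.00 → $6,091.17
Ending inventory (cost pool remaining) = $6,189.83

COGS = $6,091.17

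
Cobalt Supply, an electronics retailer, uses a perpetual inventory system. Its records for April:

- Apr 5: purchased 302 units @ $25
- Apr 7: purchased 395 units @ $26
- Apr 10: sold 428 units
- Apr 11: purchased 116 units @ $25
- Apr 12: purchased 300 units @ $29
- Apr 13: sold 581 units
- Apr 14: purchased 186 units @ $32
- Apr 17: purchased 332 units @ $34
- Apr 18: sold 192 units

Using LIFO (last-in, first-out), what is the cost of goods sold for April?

COGS = $33,348

Apr 10, 428 sold [LIFO — newest first]: 395 @ $26 + 33 @ $25 = $11,095
Apr 13, 581 sold [LIFO — newest first]: 300 @ $29 + 116 @ $25 + 165 @ $25 = $15,725
Apr 18, 192 sold [LIFO — newest first]: 192 @ $34 = $6,528
Total COGS = $11,095 + $15,725 + $6,528 = $33,348
Ending inventory: 104 @ $25 + 186 @ $32 + 140 @ $34 = $13,312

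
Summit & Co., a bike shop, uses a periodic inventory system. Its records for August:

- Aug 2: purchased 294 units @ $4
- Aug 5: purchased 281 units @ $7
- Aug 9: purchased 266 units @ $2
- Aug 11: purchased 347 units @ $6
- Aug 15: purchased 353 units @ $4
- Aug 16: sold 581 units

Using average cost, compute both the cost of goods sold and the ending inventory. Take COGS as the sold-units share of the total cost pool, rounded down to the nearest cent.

Aug 16, sell 581: 581/1541 × $7,169.00 → $2,702.91
Ending inventory (cost pool remaining) = $4,466.09
Check: goods available $7,169.00 = COGS $2,702.91 + ending $4,466.09

COGS = $2,702.91; ending inventory = $4,466.09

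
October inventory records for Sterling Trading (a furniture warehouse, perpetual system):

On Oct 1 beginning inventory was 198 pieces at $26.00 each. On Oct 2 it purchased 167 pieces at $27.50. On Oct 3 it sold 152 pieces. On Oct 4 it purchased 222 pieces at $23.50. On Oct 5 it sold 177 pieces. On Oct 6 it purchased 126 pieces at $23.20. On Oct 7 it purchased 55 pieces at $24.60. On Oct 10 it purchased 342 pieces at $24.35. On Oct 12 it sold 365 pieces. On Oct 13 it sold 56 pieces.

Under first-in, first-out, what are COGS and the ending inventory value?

Oct 3, 152 sold [FIFO — oldest first]: 152 @ $26.00 = $3,952.00
Oct 5, 177 sold [FIFO — oldest first]: 46 @ $26.00 + 131 @ $27.50 = $4,798.50
Oct 12, 365 sold [FIFO — oldest first]: 36 @ $27.50 + 222 @ $23.50 + 107 @ $23.20 = $8,689.40
Oct 13, 56 sold [FIFO — oldest first]: 19 @ $23.20 + 37 @ $24.60 = $1,351.00
Total COGS = $3,952.00 + $4,798.50 + $8,689.40 + $1,351.00 = $18,790.90
Ending inventory: 18 @ $24.60 + 342 @ $24.35 = $8,770.50

COGS = $18,790.90; ending inventory = $8,770.50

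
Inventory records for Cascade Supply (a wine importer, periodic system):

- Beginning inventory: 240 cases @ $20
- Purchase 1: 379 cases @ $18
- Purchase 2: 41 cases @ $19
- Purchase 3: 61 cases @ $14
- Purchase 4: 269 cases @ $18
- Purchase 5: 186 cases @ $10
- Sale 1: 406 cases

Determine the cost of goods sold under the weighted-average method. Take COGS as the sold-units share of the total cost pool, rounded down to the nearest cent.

COGS = $6,889.91

Sale 1, sell 406: 406/1176 × $19,957.00 → $6,889.91
Ending inventory (cost pool remaining) = $13,067.09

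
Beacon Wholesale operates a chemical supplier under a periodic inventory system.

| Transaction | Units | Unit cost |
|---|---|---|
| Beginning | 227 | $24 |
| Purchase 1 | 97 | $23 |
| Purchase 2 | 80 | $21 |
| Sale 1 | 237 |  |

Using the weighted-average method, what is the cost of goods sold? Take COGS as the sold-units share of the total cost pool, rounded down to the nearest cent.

COGS = $5,490.30

Sale 1, sell 237: 237/404 × $9,359.00 → $5,490.30
Ending inventory (cost pool remaining) = $3,868.70
Check: goods available $9,359.00 = COGS $5,490.30 + ending $3,868.70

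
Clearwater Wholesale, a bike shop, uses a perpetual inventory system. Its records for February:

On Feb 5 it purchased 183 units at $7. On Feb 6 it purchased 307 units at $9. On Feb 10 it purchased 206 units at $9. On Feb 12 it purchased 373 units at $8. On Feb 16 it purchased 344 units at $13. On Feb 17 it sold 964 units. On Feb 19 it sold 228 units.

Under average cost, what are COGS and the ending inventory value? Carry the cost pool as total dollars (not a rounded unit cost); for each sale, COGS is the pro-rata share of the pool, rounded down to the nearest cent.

After Feb 5: 183 on hand, pool $1,281.00 (≈ $7.0000 each)
After Feb 6: 490 on hand, pool $4,044.00 (≈ $8.2531 each)
After Feb 10: 696 on hand, pool $5,898.00 (≈ $8.4741 each)
After Feb 12: 1069 on hand, pool $8,882.00 (≈ $8.3087 each)
After Feb 16: 1413 on hand, pool $13,354.00 (≈ $9.4508 each)
Feb 17, sell 964: 964/1413 × $13,354.00 → $9,110.58
Feb 19, sell 228: 228/449 × $4,243.42 → $2,154.78
Total COGS = $9,110.58 + $2,154.78 = $11,265.36
Ending inventory (cost pool remaining) = $2,088.64

COGS = $11,265.36; ending inventory = $2,088.64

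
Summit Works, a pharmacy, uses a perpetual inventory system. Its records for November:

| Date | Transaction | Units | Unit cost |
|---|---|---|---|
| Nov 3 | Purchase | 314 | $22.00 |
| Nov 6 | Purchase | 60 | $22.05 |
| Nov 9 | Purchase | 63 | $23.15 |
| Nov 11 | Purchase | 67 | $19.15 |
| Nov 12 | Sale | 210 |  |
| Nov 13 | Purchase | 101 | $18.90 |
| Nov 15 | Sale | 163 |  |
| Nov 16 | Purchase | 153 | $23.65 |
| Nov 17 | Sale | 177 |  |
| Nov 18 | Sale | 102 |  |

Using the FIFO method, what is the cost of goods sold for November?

COGS = $13,992.95

Nov 12, 210 sold [FIFO — oldest first]: 210 @ $22.00 = $4,620.00
Nov 15, 163 sold [FIFO — oldest first]: 104 @ $22.00 + 59 @ $22.05 = $3,588.95
Nov 17, 177 sold [FIFO — oldest first]: 1 @ $22.05 + 63 @ $23.15 + 67 @ $19.15 + 46 @ $18.90 = $3,632.95
Nov 18, 102 sold [FIFO — oldest first]: 55 @ $18.90 + 47 @ $23.65 = $2,151.05
Total COGS = $4,620.00 + $3,588.95 + $3,632.95 + $2,151.05 = $13,992.95
Ending inventory: 106 @ $23.65 = $2,506.90
Check: goods available $16,499.85 = COGS $13,992.95 + ending $2,506.90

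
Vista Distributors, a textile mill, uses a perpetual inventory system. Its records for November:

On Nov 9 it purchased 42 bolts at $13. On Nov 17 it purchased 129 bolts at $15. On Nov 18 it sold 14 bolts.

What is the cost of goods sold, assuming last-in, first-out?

Nov 18, 14 sold [LIFO — newest first]: 14 @ $15 = $210
Ending inventory: 42 @ $13 + 115 @ $15 = $2,271

COGS = $210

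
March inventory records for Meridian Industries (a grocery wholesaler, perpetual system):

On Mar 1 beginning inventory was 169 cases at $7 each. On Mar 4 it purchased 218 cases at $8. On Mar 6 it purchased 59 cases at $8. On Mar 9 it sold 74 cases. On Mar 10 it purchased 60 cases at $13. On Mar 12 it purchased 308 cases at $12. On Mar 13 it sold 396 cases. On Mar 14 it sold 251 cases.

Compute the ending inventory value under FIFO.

Mar 9, 74 sold [FIFO — oldest first]: 74 @ $7 = $518
Mar 13, 396 sold [FIFO — oldest first]: 95 @ $7 + 218 @ $8 + 59 @ $8 + 24 @ $13 = $3,193
Mar 14, 251 sold [FIFO — oldest first]: 36 @ $13 + 215 @ $12 = $3,048
Total COGS = $518 + $3,193 + $3,048 = $6,759
Ending inventory: 93 @ $12 = $1,116

Ending inventory = $1,116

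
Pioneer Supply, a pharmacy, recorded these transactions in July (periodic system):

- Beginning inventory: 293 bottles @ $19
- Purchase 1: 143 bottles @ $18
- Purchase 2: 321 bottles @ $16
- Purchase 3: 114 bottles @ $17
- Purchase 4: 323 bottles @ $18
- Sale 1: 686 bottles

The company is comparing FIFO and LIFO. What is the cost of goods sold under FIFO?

FIFO COGS: 293 @ $19 + 143 @ $18 + 250 @ $16 = $12,141
LIFO COGS: 323 @ $18 + 114 @ $17 + 249 @ $16 = $11,736

COGS = $12,141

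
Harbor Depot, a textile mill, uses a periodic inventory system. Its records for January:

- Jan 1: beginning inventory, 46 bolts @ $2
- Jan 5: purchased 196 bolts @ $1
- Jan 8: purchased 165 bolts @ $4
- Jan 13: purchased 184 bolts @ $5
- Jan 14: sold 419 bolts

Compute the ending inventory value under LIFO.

Jan 14, 419 sold [LIFO — newest first]: 184 @ $5 + 165 @ $4 + 70 @ $1 = $1,650
Ending inventory: 46 @ $2 + 126 @ $1 = $218

Ending inventory = $218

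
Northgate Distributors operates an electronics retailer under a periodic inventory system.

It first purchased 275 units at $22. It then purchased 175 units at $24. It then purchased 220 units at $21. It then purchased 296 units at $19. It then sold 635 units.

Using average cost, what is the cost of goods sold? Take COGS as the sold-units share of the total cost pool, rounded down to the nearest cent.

Sale 1, sell 635: 635/966 × $20,494.00 → $13,471.72
Ending inventory (cost pool remaining) = $7,022.28

COGS = $13,471.72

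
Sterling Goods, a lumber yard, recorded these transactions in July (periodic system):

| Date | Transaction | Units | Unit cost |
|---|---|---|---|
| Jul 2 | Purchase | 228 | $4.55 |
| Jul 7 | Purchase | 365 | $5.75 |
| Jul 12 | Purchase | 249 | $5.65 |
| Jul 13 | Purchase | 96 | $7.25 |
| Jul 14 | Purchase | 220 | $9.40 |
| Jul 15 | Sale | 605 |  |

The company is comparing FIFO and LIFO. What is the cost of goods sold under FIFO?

FIFO COGS: 228 @ $4.55 + 365 @ $5.75 + 12 @ $5.65 = $3,203.95
LIFO COGS: 220 @ $9.40 + 96 @ $7.25 + 249 @ $5.65 + 40 @ $5.75 = $4,400.85

COGS = $3,203.95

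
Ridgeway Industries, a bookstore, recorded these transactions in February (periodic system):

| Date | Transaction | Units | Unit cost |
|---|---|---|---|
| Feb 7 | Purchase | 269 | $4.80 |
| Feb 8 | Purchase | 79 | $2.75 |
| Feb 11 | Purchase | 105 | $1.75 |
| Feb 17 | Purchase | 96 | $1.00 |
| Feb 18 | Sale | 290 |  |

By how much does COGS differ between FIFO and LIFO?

FIFO COGS: 269 @ $4.80 + 21 @ $2.75 = $1,348.95
LIFO COGS: 96 @ $1.00 + 105 @ $1.75 + 79 @ $2.75 + 10 @ $4.80 = $545.00
Difference = |$1,348.95 − $545.00| = $803.95

$803.95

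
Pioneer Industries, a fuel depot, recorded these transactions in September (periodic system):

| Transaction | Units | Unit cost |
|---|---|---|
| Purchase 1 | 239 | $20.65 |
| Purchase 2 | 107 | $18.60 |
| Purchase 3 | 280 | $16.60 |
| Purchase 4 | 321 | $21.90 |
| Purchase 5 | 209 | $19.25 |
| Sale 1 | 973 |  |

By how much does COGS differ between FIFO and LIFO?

FIFO COGS: 239 @ $20.65 + 107 @ $18.60 + 280 @ $16.60 + 321 @ $21.90 + 26 @ $19.25 = $19,103.95
LIFO COGS: 209 @ $19.25 + 321 @ $21.90 + 280 @ $16.60 + 107 @ $18.60 + 56 @ $20.65 = $18,847.75
Difference = |$19,103.95 − $18,847.75| = $256.20

$256.20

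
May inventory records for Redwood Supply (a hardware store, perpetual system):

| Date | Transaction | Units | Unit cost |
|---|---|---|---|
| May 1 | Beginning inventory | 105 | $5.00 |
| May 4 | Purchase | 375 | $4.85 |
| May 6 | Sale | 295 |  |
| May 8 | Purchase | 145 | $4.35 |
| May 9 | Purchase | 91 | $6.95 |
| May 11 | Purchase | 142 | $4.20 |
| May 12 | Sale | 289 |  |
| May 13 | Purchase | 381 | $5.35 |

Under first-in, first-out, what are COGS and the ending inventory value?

COGS = $2,796.15; ending inventory = $3,445.55

May 6, 295 sold [FIFO — oldest first]: 105 @ $5.00 + 190 @ $4.85 = $1,446.50
May 12, 289 sold [FIFO — oldest first]: 185 @ $4.85 + 104 @ $4.35 = $1,349.65
Total COGS = $1,446.50 + $1,349.65 = $2,796.15
Ending inventory: 41 @ $4.35 + 91 @ $6.95 + 142 @ $4.20 + 381 @ $5.35 = $3,445.55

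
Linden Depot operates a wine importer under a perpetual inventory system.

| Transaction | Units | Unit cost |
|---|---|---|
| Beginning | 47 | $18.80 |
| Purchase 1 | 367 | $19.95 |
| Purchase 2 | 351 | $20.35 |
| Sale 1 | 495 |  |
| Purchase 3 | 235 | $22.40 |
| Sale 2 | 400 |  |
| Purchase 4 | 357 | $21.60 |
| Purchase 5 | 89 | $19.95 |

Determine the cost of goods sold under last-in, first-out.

COGS = $18,571.40

Sale 1 (495) [LIFO — newest first]: 351 @ $20.35 + 144 @ $19.95 = $10,015.65
Sale 2 (400) [LIFO — newest first]: 235 @ $22.40 + 165 @ $19.95 = $8,555.75
Total COGS = $10,015.65 + $8,555.75 = $18,571.40
Ending inventory: 47 @ $18.80 + 58 @ $19.95 + 357 @ $21.60 + 89 @ $19.95 = $11,527.45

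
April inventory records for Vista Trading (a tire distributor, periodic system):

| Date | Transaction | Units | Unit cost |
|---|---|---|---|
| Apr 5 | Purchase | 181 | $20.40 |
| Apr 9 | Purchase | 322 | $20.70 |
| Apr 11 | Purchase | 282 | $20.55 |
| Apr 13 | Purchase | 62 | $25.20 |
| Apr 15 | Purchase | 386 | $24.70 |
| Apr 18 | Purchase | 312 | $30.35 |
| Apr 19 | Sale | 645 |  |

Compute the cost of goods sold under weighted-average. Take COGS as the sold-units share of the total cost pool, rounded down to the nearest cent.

Apr 19, sell 645: 645/1545 × $36,718.70 → $15,329.16
Ending inventory (cost pool remaining) = $21,389.54
Check: goods available $36,718.70 = COGS $15,329.16 + ending $21,389.54

COGS = $15,329.16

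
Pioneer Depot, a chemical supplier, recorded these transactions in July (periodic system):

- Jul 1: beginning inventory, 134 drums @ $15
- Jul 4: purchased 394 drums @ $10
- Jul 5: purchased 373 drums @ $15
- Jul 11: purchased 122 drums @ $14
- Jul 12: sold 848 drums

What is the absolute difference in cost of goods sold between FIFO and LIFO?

FIFO COGS: 134 @ $15 + 394 @ $10 + 320 @ $15 = $10,750
LIFO COGS: 122 @ $14 + 373 @ $15 + 353 @ $10 = $10,833
Difference = |$10,750 − $10,833| = $83

$83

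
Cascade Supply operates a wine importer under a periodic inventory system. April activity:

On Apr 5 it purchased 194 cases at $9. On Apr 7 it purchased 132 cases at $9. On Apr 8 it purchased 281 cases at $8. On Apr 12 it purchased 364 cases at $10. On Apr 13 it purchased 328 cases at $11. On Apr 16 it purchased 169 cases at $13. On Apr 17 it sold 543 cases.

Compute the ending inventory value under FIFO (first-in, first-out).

Ending inventory = $9,957

Apr 17, 543 sold [FIFO — oldest first]: 194 @ $9 + 132 @ $9 + 217 @ $8 = $4,670
Ending inventory: 64 @ $8 + 364 @ $10 + 328 @ $11 + 169 @ $13 = $9,957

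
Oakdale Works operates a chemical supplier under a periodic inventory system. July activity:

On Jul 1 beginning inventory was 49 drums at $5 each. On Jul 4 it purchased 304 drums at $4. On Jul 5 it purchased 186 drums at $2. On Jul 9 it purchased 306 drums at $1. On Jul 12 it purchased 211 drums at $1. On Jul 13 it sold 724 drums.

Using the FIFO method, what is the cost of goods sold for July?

Jul 13, 724 sold [FIFO — oldest first]: 49 @ $5 + 304 @ $4 + 186 @ $2 + 185 @ $1 = $2,018
Ending inventory: 121 @ $1 + 211 @ $1 = $332

COGS = $2,018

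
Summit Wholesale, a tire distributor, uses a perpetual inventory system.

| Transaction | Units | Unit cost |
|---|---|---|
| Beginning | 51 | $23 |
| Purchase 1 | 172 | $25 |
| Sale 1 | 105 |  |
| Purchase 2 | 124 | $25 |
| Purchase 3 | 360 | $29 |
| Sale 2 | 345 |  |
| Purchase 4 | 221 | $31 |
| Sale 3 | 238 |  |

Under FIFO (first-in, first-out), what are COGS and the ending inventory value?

Sale 1 (105) [FIFO — oldest first]: 51 @ $23 + 54 @ $25 = $2,523
Sale 2 (345) [FIFO — oldest first]: 118 @ $25 + 124 @ $25 + 103 @ $29 = $9,037
Sale 3 (238) [FIFO — oldest first]: 238 @ $29 = $6,902
Total COGS = $2,523 + $9,037 + $6,902 = $18,462
Ending inventory: 19 @ $29 + 221 @ $31 = $7,402

COGS = $18,462; ending inventory = $7,402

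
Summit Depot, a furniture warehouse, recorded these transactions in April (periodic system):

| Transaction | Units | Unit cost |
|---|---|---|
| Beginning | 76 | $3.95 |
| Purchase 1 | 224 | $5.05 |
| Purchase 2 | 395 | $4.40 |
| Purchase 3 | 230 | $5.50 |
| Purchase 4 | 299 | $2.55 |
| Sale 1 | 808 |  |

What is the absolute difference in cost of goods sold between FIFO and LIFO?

$535.85

FIFO COGS: 76 @ $3.95 + 224 @ $5.05 + 395 @ $4.40 + 113 @ $5.50 = $3,790.90
LIFO COGS: 299 @ $2.55 + 230 @ $5.50 + 279 @ $4.40 = $3,255.05
Difference = |$3,790.90 − $3,255.05| = $535.85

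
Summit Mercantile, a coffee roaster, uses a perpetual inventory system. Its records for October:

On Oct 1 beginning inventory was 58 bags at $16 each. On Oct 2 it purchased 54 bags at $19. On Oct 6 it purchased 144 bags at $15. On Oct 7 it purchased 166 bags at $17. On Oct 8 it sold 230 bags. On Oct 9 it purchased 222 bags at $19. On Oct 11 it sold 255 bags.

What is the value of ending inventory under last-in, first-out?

Oct 8, 230 sold [LIFO — newest first]: 166 @ $17 + 64 @ $15 = $3,782
Oct 11, 255 sold [LIFO — newest first]: 222 @ $19 + 33 @ $15 = $4,713
Total COGS = $3,782 + $4,713 = $8,495
Ending inventory: 58 @ $16 + 54 @ $19 + 47 @ $15 = $2,659

Ending inventory = $2,659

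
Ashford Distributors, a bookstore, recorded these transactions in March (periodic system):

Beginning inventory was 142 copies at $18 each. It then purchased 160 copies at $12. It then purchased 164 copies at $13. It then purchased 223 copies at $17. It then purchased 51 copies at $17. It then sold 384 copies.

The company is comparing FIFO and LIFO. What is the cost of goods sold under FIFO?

FIFO COGS: 142 @ $18 + 160 @ $12 + 82 @ $13 = $5,542
LIFO COGS: 51 @ $17 + 223 @ $17 + 110 @ $13 = $6,088

COGS = $5,542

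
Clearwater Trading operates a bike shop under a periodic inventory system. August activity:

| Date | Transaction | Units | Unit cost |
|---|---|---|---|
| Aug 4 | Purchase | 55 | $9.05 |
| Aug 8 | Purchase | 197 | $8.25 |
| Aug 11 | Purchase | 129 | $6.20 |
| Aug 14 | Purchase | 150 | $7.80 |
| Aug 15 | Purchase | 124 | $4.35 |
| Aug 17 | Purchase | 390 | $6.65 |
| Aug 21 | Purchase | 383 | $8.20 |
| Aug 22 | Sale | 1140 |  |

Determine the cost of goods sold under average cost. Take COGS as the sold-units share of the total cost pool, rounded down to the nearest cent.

COGS = $8,275.61

Aug 22, sell 1140: 1140/1428 × $10,366.30 → $8,275.61
Ending inventory (cost pool remaining) = $2,090.69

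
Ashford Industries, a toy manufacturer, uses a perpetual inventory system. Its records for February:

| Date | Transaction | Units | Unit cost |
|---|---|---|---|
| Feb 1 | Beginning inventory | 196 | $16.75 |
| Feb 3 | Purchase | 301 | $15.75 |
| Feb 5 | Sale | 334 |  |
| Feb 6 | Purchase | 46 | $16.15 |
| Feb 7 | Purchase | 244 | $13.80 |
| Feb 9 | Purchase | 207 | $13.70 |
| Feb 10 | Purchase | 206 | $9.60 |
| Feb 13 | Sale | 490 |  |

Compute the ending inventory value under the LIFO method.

Ending inventory = $5,777.75

Feb 5, 334 sold [LIFO — newest first]: 301 @ $15.75 + 33 @ $16.75 = $5,293.50
Feb 13, 490 sold [LIFO — newest first]: 206 @ $9.60 + 207 @ $13.70 + 77 @ $13.80 = $5,876.10
Total COGS = $5,293.50 + $5,876.10 = $11,169.60
Ending inventory: 163 @ $16.75 + 46 @ $16.15 + 167 @ $13.80 = $5,777.75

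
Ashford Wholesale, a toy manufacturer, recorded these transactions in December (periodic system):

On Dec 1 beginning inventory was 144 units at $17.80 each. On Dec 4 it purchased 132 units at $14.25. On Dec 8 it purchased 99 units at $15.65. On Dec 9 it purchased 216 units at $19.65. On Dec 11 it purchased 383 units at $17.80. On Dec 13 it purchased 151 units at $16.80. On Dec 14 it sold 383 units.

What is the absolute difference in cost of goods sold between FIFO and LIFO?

$515.65

FIFO COGS: 144 @ $17.80 + 132 @ $14.25 + 99 @ $15.65 + 8 @ $19.65 = $6,150.75
LIFO COGS: 151 @ $16.80 + 232 @ $17.80 = $6,666.40
Difference = |$6,150.75 − $6,666.40| = $515.65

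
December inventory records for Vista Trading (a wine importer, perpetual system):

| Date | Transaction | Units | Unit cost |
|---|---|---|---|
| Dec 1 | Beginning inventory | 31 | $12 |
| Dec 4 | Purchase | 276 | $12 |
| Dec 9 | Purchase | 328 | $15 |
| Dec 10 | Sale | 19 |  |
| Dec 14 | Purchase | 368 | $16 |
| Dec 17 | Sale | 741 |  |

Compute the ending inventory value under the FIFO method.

Ending inventory = $3,888

Dec 10, 19 sold [FIFO — oldest first]: 19 @ $12 = $228
Dec 17, 741 sold [FIFO — oldest first]: 12 @ $12 + 276 @ $12 + 328 @ $15 + 125 @ $16 = $10,376
Total COGS = $228 + $10,376 = $10,604
Ending inventory: 243 @ $16 = $3,888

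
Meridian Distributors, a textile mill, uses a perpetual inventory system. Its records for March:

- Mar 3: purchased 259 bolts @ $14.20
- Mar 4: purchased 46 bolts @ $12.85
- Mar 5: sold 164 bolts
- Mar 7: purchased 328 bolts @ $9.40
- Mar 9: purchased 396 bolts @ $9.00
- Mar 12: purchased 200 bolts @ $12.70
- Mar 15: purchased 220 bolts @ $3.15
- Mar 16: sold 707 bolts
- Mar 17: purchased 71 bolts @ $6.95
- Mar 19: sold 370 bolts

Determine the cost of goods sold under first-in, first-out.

COGS = $13,493.90

Mar 5, 164 sold [FIFO — oldest first]: 164 @ $14.20 = $2,328.80
Mar 16, 707 sold [FIFO — oldest first]: 95 @ $14.20 + 46 @ $12.85 + 328 @ $9.40 + 238 @ $9.00 = $7,165.30
Mar 19, 370 sold [FIFO — oldest first]: 158 @ $9.00 + 200 @ $12.70 + 12 @ $3.15 = $3,999.80
Total COGS = $2,328.80 + $7,165.30 + $3,999.80 = $13,493.90
Ending inventory: 208 @ $3.15 + 71 @ $6.95 = $1,148.65
Check: goods available $14,642.55 = COGS $13,493.90 + ending $1,148.65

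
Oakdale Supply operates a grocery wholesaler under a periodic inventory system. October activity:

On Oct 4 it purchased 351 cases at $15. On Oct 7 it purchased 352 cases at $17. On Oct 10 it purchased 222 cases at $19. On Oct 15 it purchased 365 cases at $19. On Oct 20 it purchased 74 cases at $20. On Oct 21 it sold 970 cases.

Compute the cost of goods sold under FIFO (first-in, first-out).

COGS = $16,322

Oct 21, 970 sold [FIFO — oldest first]: 351 @ $15 + 352 @ $17 + 222 @ $19 + 45 @ $19 = $16,322
Ending inventory: 320 @ $19 + 74 @ $20 = $7,560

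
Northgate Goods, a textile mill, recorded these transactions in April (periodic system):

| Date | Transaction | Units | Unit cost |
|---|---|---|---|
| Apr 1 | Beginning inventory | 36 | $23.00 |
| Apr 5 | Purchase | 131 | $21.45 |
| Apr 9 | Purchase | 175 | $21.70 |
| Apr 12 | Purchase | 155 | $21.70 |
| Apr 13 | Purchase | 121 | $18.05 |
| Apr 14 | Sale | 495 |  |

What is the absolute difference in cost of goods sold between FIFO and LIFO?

$466.70

FIFO COGS: 36 @ $23.00 + 131 @ $21.45 + 175 @ $21.70 + 153 @ $21.70 = $10,755.55
LIFO COGS: 121 @ $18.05 + 155 @ $21.70 + 175 @ $21.70 + 44 @ $21.45 = $10,288.85
Difference = |$10,755.55 − $10,288.85| = $466.70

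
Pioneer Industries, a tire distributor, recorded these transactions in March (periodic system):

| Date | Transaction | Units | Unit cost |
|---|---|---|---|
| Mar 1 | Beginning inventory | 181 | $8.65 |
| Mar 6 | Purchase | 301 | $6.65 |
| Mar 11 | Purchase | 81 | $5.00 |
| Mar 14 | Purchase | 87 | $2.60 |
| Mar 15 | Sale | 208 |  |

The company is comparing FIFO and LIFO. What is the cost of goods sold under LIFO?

COGS = $897.20

FIFO COGS: 181 @ $8.65 + 27 @ $6.65 = $1,745.20
LIFO COGS: 87 @ $2.60 + 81 @ $5.00 + 40 @ $6.65 = $897.20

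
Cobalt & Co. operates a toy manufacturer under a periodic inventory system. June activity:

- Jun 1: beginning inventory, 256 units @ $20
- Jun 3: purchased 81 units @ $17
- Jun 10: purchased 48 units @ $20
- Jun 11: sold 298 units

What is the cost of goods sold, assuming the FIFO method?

COGS = $5,834

Jun 11, 298 sold [FIFO — oldest first]: 256 @ $20 + 42 @ $17 = $5,834
Ending inventory: 39 @ $17 + 48 @ $20 = $1,623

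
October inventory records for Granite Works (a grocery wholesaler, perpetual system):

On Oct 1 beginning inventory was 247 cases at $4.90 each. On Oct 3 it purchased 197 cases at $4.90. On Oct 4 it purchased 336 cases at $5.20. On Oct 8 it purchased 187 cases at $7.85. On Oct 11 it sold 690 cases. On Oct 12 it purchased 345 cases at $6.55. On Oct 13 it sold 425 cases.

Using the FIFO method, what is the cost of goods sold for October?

COGS = $6,360.15

Oct 11, 690 sold [FIFO — oldest first]: 247 @ $4.90 + 197 @ $4.90 + 246 @ $5.20 = $3,454.80
Oct 13, 425 sold [FIFO — oldest first]: 90 @ $5.20 + 187 @ $7.85 + 148 @ $6.55 = $2,905.35
Total COGS = $3,454.80 + $2,905.35 = $6,360.15
Ending inventory: 197 @ $6.55 = $1,290.35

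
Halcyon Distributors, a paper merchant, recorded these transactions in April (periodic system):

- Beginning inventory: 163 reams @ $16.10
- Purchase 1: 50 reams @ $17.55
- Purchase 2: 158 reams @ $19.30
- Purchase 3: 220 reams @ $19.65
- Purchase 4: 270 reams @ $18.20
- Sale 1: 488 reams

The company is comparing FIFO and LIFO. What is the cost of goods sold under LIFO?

FIFO COGS: 163 @ $16.10 + 50 @ $17.55 + 158 @ $19.30 + 117 @ $19.65 = $8,850.25
LIFO COGS: 270 @ $18.20 + 218 @ $19.65 = $9,197.70

COGS = $9,197.70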